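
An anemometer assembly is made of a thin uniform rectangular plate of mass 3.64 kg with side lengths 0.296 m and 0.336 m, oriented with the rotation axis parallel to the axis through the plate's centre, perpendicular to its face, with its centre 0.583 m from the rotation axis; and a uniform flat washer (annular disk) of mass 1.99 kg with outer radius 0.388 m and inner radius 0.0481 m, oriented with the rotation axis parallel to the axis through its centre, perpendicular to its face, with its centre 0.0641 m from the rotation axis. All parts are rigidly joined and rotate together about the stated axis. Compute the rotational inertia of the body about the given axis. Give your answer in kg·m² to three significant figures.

1.46

Rectangular plate: I_cm = (1/12)M(a²+b²) = (1/12)(3.64)[(0.296)² + (0.336)²] = 0.060822 kg·m²; centre at d = 0.583 m, so the parallel axis theorem gives I = 0.060822 + (3.64)(0.583)² = 1.298 kg·m².
Annular disk: I_cm = (1/2)M(R²+r²) = (1/2)(1.99)[(0.388)² + (0.0481)²] = 0.15209 kg·m²; centre at d = 0.0641 m, so the parallel axis theorem gives I = 0.15209 + (1.99)(0.0641)² = 0.16027 kg·m².
Total I = 1.298 + 0.16027 = 1.4583 kg·m².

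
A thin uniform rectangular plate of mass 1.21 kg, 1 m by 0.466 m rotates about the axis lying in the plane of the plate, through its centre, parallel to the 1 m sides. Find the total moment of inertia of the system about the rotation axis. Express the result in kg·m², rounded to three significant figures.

I_cm = (1/12)Mb² = (1/12)(1.21)(0.466)² = 0.021897 kg·m²; axis through the centre, so I = 0.021897 kg·m².

0.0219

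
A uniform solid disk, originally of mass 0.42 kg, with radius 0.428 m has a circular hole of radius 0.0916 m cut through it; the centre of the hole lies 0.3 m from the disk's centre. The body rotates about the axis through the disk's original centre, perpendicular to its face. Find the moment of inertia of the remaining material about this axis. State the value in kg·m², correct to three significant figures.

Unpierced body about its centre: I₀ = (1/2)MR² = (1/2)(0.42)(0.428)² = 0.038469 kg·m².
The removed disk has mass m = M·(r/R)² = (0.42)(0.0916/0.428)² = 0.019238 kg (same uniform areal density).
Its moment of inertia about the rotation axis (parallel-axis theorem): I_hole = (1/2)mr² + md² = (1/2)(0.019238)(0.0916)² + (0.019238)(0.3)² = 0.0018121 kg·m².
Treating the hole as negative mass, I = I₀ − I_hole = 0.038469 − 0.0018121 = 0.036657 kg·m².

0.0367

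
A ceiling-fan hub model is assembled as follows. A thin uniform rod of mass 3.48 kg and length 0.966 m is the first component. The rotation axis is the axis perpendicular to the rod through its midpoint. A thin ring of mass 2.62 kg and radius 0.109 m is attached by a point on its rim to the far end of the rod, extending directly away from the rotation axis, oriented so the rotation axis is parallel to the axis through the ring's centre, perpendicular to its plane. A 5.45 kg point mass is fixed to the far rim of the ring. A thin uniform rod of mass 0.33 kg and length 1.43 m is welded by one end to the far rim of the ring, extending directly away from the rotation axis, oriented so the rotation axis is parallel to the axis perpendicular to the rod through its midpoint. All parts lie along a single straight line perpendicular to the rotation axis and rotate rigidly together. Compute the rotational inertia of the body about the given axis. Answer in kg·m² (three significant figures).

Thin rod: I_cm = (1/12)ML² = (1/12)(3.48)(0.966)² = 0.27062 kg·m²; axis through the centre, so I = 0.27062 kg·m².
Thin ring: I_cm = MR² = (2.62)(0.109)² = 0.031128 kg·m²; centre at d = 0.483 + 0.109 = 0.592 m, so the parallel axis theorem gives I = 0.031128 + (2.62)(0.592)² = 0.94934 kg·m².
Point mass: I_cm = 0; centre at d = 0.483 + 0.109 + 0.109 = 0.701 m, so the parallel axis theorem gives I = 0 + (5.45)(0.701)² = 2.6781 kg·m².
Thin rod: I_cm = (1/12)ML² = (1/12)(0.33)(1.43)² = 0.056235 kg·m²; centre at d = 0.483 + 0.109 + 0.109 + 0.715 = 1.416 m, so the parallel axis theorem gives I = 0.056235 + (0.33)(1.416)² = 0.7179 kg·m².
Total I = 0.27062 + 0.94934 + 2.6781 + 0.7179 = 4.616 kg·m².

4.62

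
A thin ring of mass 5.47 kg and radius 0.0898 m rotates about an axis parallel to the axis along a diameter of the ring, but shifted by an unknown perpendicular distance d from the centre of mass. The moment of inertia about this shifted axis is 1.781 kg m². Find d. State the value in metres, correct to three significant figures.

About the centre-of-mass axis, I_cm = (1/2)MR² = (1/2)(5.47)(0.0898)² = 0.022055 kg m².
Parallel axis theorem: I = I_cm + Md², so Md² = 1.781 − 0.022055 = 1.7589 kg m².
d = √(1.7589 / 5.47) = 0.56706 m.

0.567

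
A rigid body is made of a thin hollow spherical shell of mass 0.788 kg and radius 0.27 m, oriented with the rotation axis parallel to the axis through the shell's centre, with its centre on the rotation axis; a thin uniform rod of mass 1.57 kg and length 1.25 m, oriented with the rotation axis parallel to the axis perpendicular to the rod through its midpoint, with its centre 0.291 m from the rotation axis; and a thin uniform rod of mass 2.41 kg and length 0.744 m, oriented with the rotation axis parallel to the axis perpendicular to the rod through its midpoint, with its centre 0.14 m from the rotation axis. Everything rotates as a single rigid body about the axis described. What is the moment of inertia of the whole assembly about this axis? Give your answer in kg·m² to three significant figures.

0.534

Spherical shell: I_cm = (2/3)MR² = (2/3)(0.788)(0.27)² = 0.038297 kg·m²; axis through the centre, so I = 0.038297 kg·m².
Thin rod: I_cm = (1/12)ML² = (1/12)(1.57)(1.25)² = 0.20443 kg·m²; centre at d = 0.291 m, so the parallel axis theorem gives I = 0.20443 + (1.57)(0.291)² = 0.33738 kg·m².
Thin rod: I_cm = (1/12)ML² = (1/12)(2.41)(0.744)² = 0.11117 kg·m²; centre at d = 0.14 m, so the parallel axis theorem gives I = 0.11117 + (2.41)(0.14)² = 0.1584 kg·m².
Total I = 0.038297 + 0.33738 + 0.1584 = 0.53408 kg·m².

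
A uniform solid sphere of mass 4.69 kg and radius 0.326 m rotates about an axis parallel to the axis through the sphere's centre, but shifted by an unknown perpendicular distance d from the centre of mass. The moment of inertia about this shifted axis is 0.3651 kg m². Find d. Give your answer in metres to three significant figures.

0.188

About the centre-of-mass axis, I_cm = (2/5)MR² = (2/5)(4.69)(0.326)² = 0.19937 kg m².
Parallel axis theorem: I = I_cm + Md², so Md² = 0.3651 − 0.19937 = 0.16573 kg m².
d = √(0.16573 / 4.69) = 0.18798 m.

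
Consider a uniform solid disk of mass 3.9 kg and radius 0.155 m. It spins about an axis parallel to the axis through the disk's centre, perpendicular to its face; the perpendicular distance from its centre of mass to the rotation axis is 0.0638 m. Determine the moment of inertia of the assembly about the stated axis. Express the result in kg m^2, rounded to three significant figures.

I_cm = (1/2)MR² = (1/2)(3.9)(0.155)² = 0.046849 kg m^2; centre at d = 0.0638 m, so the parallel axis theorem gives I = 0.046849 + (3.9)(0.0638)² = 0.062723 kg m^2.

0.0627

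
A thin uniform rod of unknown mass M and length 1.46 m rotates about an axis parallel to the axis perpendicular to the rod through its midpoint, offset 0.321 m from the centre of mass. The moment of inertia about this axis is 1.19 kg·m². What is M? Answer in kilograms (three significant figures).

I = I_cm + Md² = (1/12)ML² + Md² = M·[0.0833333·(1.46)² + (0.321)²] = M·0.28067.
So M = 1.19 / 0.28067 = 4.2398 kg.

4.24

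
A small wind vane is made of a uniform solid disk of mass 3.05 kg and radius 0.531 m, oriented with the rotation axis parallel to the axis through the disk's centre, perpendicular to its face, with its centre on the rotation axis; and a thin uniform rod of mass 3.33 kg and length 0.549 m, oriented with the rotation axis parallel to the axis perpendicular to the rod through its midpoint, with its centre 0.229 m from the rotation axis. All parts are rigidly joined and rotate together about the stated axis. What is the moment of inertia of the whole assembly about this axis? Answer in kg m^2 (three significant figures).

0.688

Solid disk: I_cm = (1/2)MR² = (1/2)(3.05)(0.531)² = 0.42999 kg m^2; axis through the centre, so I = 0.42999 kg m^2.
Thin rod: I_cm = (1/12)ML² = (1/12)(3.33)(0.549)² = 0.083639 kg m^2; centre at d = 0.229 m, so I = I_cm + Md² gives I = 0.083639 + (3.33)(0.229)² = 0.25827 kg m^2.
Total I = 0.42999 + 0.25827 = 0.68826 kg m^2.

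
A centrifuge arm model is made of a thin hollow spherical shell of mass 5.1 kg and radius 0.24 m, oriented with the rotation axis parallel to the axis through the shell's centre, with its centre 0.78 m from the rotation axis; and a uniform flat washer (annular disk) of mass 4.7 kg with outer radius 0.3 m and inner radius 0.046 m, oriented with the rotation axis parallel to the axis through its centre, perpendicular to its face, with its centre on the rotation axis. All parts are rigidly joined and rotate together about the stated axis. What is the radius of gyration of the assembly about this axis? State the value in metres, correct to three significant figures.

Spherical shell: I_cm = (2/3)MR² = (2/3)(5.1)(0.24)² = 0.19584 kg m^2; centre at d = 0.78 m, so the parallel axis theorem gives I = 0.19584 + (5.1)(0.78)² = 3.2987 kg m^2.
Annular disk: I_cm = (1/2)M(R²+r²) = (1/2)(4.7)[(0.3)² + (0.046)²] = 0.21647 kg m^2; axis through the centre, so I = 0.21647 kg m^2.
Total I = 3.5152 kg m^2; total mass M = 9.8 kg.
k = √(I/M) = √(3.5152/9.8) = 0.59891 m.

0.599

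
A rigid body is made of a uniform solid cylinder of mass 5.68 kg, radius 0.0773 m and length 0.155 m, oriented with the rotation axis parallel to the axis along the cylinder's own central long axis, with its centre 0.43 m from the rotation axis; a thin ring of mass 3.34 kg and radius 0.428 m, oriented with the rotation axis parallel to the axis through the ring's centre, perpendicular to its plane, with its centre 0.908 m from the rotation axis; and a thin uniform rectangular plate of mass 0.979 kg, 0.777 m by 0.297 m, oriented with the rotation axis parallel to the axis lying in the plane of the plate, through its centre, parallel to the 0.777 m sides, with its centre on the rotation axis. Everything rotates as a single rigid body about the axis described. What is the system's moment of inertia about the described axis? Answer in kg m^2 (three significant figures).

4.44

Solid cylinder: I_cm = (1/2)MR² = (1/2)(5.68)(0.0773)² = 0.01697 kg m^2; centre at d = 0.43 m, so the parallel axis theorem gives I = 0.01697 + (5.68)(0.43)² = 1.0672 kg m^2.
Thin ring: I_cm = MR² = (3.34)(0.428)² = 0.61183 kg m^2; centre at d = 0.908 m, so the parallel axis theorem gives I = 0.61183 + (3.34)(0.908)² = 3.3655 kg m^2.
Rectangular plate: I_cm = (1/12)Mb² = (1/12)(0.979)(0.297)² = 0.0071964 kg m^2; axis through the centre, so I = 0.0071964 kg m^2.
Total I = 1.0672 + 3.3655 + 0.0071964 = 4.4399 kg m^2.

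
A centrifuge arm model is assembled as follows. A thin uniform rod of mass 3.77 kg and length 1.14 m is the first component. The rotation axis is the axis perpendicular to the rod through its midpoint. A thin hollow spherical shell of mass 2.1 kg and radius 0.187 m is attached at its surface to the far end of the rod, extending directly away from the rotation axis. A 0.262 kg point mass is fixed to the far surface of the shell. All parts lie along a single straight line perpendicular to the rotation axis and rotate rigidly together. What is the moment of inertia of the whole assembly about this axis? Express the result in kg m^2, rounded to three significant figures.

Thin rod: I_cm = (1/12)ML² = (1/12)(3.77)(1.14)² = 0.40829 kg m^2; axis through the centre, so I = 0.40829 kg m^2.
Spherical shell: I_cm = (2/3)MR² = (2/3)(2.1)(0.187)² = 0.048957 kg m^2; centre at d = 0.57 + 0.187 = 0.757 m, so I = I_cm + Md² gives I = 0.048957 + (2.1)(0.757)² = 1.2524 kg m^2.
Point mass: I_cm = 0; centre at d = 0.57 + 0.187 + 0.187 = 0.944 m, so I = I_cm + Md² gives I = 0 + (0.262)(0.944)² = 0.23348 kg m^2.
Total I = 0.40829 + 1.2524 + 0.23348 = 1.8941 kg m^2.

1.89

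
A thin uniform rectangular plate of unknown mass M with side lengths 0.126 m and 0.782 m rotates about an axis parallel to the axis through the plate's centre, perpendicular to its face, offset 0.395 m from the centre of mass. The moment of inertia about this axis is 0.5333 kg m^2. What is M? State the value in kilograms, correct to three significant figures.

2.56

I = I_cm + Md² = (1/12)M(a²+b²) + Md² = M·[0.0833333·[(0.126)² + (0.782)²] + (0.395)²] = M·0.20831.
So M = 0.5333 / 0.20831 = 2.5601 kg.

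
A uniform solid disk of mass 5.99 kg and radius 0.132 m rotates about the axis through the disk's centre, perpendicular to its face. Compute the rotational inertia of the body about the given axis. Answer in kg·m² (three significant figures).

0.0522

I_cm = (1/2)MR² = (1/2)(5.99)(0.132)² = 0.052185 kg·m²; axis through the centre, so I = 0.052185 kg·m².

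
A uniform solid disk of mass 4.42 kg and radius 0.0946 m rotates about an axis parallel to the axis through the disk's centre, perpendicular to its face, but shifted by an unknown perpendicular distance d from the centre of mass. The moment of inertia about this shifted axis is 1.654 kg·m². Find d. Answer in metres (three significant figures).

About the centre-of-mass axis, I_cm = (1/2)MR² = (1/2)(4.42)(0.0946)² = 0.019778 kg·m².
Parallel axis theorem: I = I_cm + Md², so Md² = 1.654 − 0.019778 = 1.6342 kg·m².
d = √(1.6342 / 4.42) = 0.60806 m.

0.608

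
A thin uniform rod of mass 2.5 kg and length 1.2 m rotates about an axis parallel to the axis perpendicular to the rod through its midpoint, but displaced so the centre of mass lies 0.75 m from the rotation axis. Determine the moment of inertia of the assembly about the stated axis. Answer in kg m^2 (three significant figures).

I_cm = (1/12)ML² = (1/12)(2.5)(1.2)² = 0.3 kg m^2; centre at d = 0.75 m, so I = I_cm + Md² gives I = 0.3 + (2.5)(0.75)² = 1.7063 kg m^2.

1.71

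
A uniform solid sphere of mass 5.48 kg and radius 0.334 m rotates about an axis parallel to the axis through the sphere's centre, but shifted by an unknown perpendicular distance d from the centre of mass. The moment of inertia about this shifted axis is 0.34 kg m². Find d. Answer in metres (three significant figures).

About the centre-of-mass axis, I_cm = (2/5)MR² = (2/5)(5.48)(0.334)² = 0.24453 kg m².
Parallel axis theorem: I = I_cm + Md², so Md² = 0.34 − 0.24453 = 0.095469 kg m².
d = √(0.095469 / 5.48) = 0.13199 m.

0.132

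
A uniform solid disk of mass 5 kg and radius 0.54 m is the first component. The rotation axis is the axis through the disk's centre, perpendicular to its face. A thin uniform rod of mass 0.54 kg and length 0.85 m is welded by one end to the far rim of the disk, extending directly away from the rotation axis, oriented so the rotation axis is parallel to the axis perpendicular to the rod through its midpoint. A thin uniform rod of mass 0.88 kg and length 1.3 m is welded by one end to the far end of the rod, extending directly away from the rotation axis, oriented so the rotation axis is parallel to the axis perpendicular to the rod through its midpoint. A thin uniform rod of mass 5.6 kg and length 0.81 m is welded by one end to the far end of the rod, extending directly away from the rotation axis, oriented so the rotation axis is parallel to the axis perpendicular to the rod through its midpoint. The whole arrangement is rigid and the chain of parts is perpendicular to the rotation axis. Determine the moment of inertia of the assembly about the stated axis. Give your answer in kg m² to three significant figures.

Solid disk: I_cm = (1/2)MR² = (1/2)(5)(0.54)² = 0.729 kg m²; axis through the centre, so I = 0.729 kg m².
Thin rod: I_cm = (1/12)ML² = (1/12)(0.54)(0.85)² = 0.032512 kg m²; centre at d = 0.54 + 0.425 = 0.965 m, so the parallel axis theorem gives I = 0.032512 + (0.54)(0.965)² = 0.53537 kg m².
Thin rod: I_cm = (1/12)ML² = (1/12)(0.88)(1.3)² = 0.12393 kg m²; centre at d = 0.54 + 0.425 + 0.425 + 0.65 = 2.04 m, so the parallel axis theorem gives I = 0.12393 + (0.88)(2.04)² = 3.7861 kg m².
Thin rod: I_cm = (1/12)ML² = (1/12)(5.6)(0.81)² = 0.30618 kg m²; centre at d = 0.54 + 0.425 + 0.425 + 0.65 + 0.65 + 0.405 = 3.095 m, so the parallel axis theorem gives I = 0.30618 + (5.6)(3.095)² = 53.949 kg m².
Total I = 0.729 + 0.53537 + 3.7861 + 53.949 = 58.999 kg m².

59.0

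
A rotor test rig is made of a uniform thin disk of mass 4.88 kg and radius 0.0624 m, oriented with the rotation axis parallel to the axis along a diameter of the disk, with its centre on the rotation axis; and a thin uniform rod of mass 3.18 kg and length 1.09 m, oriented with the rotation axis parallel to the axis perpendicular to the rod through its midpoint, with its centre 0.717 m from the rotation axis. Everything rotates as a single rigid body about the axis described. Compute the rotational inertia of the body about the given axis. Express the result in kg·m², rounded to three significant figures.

1.95

Thin disk: I_cm = (1/4)MR² = (1/4)(4.88)(0.0624)² = 0.0047504 kg·m²; axis through the centre, so I = 0.0047504 kg·m².
Thin rod: I_cm = (1/12)ML² = (1/12)(3.18)(1.09)² = 0.31485 kg·m²; centre at d = 0.717 m, so I = I_cm + Md² gives I = 0.31485 + (3.18)(0.717)² = 1.9496 kg·m².
Total I = 0.0047504 + 1.9496 = 1.9544 kg·m².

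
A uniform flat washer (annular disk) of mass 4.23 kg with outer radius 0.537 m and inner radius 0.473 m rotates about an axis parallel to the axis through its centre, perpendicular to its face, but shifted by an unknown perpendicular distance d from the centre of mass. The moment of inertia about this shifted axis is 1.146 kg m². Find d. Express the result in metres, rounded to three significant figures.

About the centre-of-mass axis, I_cm = (1/2)M(R²+r²) = (1/2)(4.23)[(0.537)² + (0.473)²] = 1.0831 kg m².
Parallel axis theorem: I = I_cm + Md², so Md² = 1.146 − 1.0831 = 0.062913 kg m².
d = √(0.062913 / 4.23) = 0.12195 m.

0.122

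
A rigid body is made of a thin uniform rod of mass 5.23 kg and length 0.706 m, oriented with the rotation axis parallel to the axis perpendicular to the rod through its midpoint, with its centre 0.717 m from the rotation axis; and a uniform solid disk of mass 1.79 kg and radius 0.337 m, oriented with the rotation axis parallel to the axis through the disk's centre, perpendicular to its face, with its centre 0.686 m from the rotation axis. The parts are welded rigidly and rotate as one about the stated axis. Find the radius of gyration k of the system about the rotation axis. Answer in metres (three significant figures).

Thin rod: I_cm = (1/12)ML² = (1/12)(5.23)(0.706)² = 0.21724 kg·m²; centre at d = 0.717 m, so the parallel axis theorem gives I = 0.21724 + (5.23)(0.717)² = 2.9059 kg·m².
Solid disk: I_cm = (1/2)MR² = (1/2)(1.79)(0.337)² = 0.10164 kg·m²; centre at d = 0.686 m, so the parallel axis theorem gives I = 0.10164 + (1.79)(0.686)² = 0.94401 kg·m².
Total I = 3.8499 kg·m²; total mass M = 7.02 kg.
k = √(I/M) = √(3.8499/7.02) = 0.74056 m.

0.741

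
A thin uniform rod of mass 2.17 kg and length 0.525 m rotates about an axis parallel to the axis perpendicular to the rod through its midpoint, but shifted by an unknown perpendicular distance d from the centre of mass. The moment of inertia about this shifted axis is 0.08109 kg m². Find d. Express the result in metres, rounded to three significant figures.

0.120

About the centre-of-mass axis, I_cm = (1/12)ML² = (1/12)(2.17)(0.525)² = 0.049842 kg m².
Parallel axis theorem: I = I_cm + Md², so Md² = 0.08109 − 0.049842 = 0.031248 kg m².
d = √(0.031248 / 2.17) = 0.12 m.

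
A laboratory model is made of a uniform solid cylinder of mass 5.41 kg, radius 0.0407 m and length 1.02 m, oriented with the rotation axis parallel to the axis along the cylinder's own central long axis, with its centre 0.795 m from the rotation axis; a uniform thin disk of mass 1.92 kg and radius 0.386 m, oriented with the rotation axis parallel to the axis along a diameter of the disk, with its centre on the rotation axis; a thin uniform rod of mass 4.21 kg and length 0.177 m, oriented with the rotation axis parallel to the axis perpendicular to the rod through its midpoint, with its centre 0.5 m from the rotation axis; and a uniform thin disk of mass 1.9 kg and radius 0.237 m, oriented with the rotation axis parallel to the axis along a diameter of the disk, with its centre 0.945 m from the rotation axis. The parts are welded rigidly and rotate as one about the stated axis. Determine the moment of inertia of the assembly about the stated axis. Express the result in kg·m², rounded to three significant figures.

Solid cylinder: I_cm = (1/2)MR² = (1/2)(5.41)(0.0407)² = 0.0044808 kg·m²; centre at d = 0.795 m, so the parallel axis theorem gives I = 0.0044808 + (5.41)(0.795)² = 3.4237 kg·m².
Thin disk: I_cm = (1/4)MR² = (1/4)(1.92)(0.386)² = 0.071518 kg·m²; axis through the centre, so I = 0.071518 kg·m².
Thin rod: I_cm = (1/12)ML² = (1/12)(4.21)(0.177)² = 0.010991 kg·m²; centre at d = 0.5 m, so the parallel axis theorem gives I = 0.010991 + (4.21)(0.5)² = 1.0635 kg·m².
Thin disk: I_cm = (1/4)MR² = (1/4)(1.9)(0.237)² = 0.02668 kg·m²; centre at d = 0.945 m, so the parallel axis theorem gives I = 0.02668 + (1.9)(0.945)² = 1.7234 kg·m².
Total I = 3.4237 + 0.071518 + 1.0635 + 1.7234 = 6.2822 kg·m².

6.28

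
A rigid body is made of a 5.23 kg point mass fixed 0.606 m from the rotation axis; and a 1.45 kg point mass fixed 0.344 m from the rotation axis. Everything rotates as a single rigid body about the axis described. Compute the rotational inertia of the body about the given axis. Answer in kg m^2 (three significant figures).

Point mass: I_cm = 0; centre at d = 0.606 m, so I = I_cm + Md² gives I = 0 + (5.23)(0.606)² = 1.9206 kg m^2.
Point mass: I_cm = 0; centre at d = 0.344 m, so I = I_cm + Md² gives I = 0 + (1.45)(0.344)² = 0.17159 kg m^2.
Total I = 1.9206 + 0.17159 = 2.0922 kg m^2.

2.09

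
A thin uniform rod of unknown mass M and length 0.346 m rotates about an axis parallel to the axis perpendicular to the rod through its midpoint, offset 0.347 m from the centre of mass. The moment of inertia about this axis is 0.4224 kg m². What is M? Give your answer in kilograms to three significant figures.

I = I_cm + Md² = (1/12)ML² + Md² = M·[0.0833333·(0.346)² + (0.347)²] = M·0.13039.
So M = 0.4224 / 0.13039 = 3.2396 kg.

3.24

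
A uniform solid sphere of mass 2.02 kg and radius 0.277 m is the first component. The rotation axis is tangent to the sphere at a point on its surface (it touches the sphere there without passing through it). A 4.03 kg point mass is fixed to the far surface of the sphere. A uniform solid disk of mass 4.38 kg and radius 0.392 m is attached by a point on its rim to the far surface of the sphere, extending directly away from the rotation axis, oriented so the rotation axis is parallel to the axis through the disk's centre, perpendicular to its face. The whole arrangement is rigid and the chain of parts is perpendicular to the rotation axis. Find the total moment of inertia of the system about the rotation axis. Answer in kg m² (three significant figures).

5.71

Solid sphere: I_cm = (2/5)MR² = (2/5)(2.02)(0.277)² = 0.061997 kg m²; centre at d = 0.277 m, so the parallel axis theorem gives I = 0.061997 + (2.02)(0.277)² = 0.21699 kg m².
Point mass: I_cm = 0; centre at d = 0.277 + 0.277 = 0.554 m, so the parallel axis theorem gives I = 0 + (4.03)(0.554)² = 1.2369 kg m².
Solid disk: I_cm = (1/2)MR² = (1/2)(4.38)(0.392)² = 0.33652 kg m²; centre at d = 0.277 + 0.277 + 0.392 = 0.946 m, so the parallel axis theorem gives I = 0.33652 + (4.38)(0.946)² = 4.2563 kg m².
Total I = 0.21699 + 1.2369 + 4.2563 = 5.7101 kg m².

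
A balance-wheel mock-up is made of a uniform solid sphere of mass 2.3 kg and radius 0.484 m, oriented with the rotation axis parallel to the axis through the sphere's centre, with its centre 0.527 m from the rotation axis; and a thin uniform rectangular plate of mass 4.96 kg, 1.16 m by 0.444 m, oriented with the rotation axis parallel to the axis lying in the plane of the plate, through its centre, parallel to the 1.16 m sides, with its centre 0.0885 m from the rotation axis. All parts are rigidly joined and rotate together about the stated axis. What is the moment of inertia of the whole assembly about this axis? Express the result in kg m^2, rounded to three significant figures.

Solid sphere: I_cm = (2/5)MR² = (2/5)(2.3)(0.484)² = 0.21552 kg m^2; centre at d = 0.527 m, so the parallel axis theorem gives I = 0.21552 + (2.3)(0.527)² = 0.85429 kg m^2.
Rectangular plate: I_cm = (1/12)Mb² = (1/12)(4.96)(0.444)² = 0.081483 kg m^2; centre at d = 0.0885 m, so the parallel axis theorem gives I = 0.081483 + (4.96)(0.0885)² = 0.12033 kg m^2.
Total I = 0.85429 + 0.12033 = 0.97462 kg m^2.

0.975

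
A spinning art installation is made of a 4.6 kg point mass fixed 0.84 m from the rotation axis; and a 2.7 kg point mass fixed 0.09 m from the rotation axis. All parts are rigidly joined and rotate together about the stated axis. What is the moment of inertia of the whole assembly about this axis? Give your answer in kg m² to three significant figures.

3.27

Point mass: I_cm = 0; centre at d = 0.84 m, so I = I_cm + Md² gives I = 0 + (4.6)(0.84)² = 3.2458 kg m².
Point mass: I_cm = 0; centre at d = 0.09 m, so I = I_cm + Md² gives I = 0 + (2.7)(0.09)² = 0.02187 kg m².
Total I = 3.2458 + 0.02187 = 3.2676 kg m².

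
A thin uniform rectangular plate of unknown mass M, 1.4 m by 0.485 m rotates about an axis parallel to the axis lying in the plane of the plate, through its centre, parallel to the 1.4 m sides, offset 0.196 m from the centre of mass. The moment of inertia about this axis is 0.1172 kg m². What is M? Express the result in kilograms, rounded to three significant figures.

I = I_cm + Md² = (1/12)Mb² + Md² = M·[0.0833333·(0.485)² + (0.196)²] = M·0.058018.
So M = 0.1172 / 0.058018 = 2.0201 kg.

2.02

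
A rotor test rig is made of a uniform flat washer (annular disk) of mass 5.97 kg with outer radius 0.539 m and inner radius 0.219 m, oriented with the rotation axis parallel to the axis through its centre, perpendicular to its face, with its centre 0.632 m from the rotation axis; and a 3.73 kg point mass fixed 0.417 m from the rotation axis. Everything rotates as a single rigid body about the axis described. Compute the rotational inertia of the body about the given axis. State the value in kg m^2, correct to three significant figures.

4.04

Annular disk: I_cm = (1/2)M(R²+r²) = (1/2)(5.97)[(0.539)² + (0.219)²] = 1.0104 kg m^2; centre at d = 0.632 m, so I = I_cm + Md² gives I = 1.0104 + (5.97)(0.632)² = 3.3949 kg m^2.
Point mass: I_cm = 0; centre at d = 0.417 m, so I = I_cm + Md² gives I = 0 + (3.73)(0.417)² = 0.64861 kg m^2.
Total I = 3.3949 + 0.64861 = 4.0435 kg m^2.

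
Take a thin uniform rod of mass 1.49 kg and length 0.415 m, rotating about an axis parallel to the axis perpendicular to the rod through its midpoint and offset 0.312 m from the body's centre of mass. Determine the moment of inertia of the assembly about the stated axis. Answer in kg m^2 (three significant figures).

0.166

I_cm = (1/12)ML² = (1/12)(1.49)(0.415)² = 0.021385 kg m^2; centre at d = 0.312 m, so the parallel axis theorem gives I = 0.021385 + (1.49)(0.312)² = 0.16643 kg m^2.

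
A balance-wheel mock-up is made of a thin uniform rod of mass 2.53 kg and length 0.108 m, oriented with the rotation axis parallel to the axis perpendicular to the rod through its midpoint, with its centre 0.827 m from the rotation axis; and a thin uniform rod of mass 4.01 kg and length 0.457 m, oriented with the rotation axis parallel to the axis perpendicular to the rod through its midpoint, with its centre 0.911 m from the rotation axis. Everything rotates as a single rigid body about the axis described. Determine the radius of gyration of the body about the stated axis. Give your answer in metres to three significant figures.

0.886

Thin rod: I_cm = (1/12)ML² = (1/12)(2.53)(0.108)² = 0.0024592 kg m²; centre at d = 0.827 m, so I = I_cm + Md² gives I = 0.0024592 + (2.53)(0.827)² = 1.7328 kg m².
Thin rod: I_cm = (1/12)ML² = (1/12)(4.01)(0.457)² = 0.06979 kg m²; centre at d = 0.911 m, so I = I_cm + Md² gives I = 0.06979 + (4.01)(0.911)² = 3.3978 kg m².
Total I = 5.1306 kg m²; total mass M = 6.54 kg.
k = √(I/M) = √(5.1306/6.54) = 0.88572 m.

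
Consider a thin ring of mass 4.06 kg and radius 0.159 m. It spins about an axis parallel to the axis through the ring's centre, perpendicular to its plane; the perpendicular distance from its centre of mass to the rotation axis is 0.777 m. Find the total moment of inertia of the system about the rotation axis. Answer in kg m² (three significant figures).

2.55

I_cm = MR² = (4.06)(0.159)² = 0.10264 kg m²; centre at d = 0.777 m, so the parallel axis theorem gives I = 0.10264 + (4.06)(0.777)² = 2.5538 kg m².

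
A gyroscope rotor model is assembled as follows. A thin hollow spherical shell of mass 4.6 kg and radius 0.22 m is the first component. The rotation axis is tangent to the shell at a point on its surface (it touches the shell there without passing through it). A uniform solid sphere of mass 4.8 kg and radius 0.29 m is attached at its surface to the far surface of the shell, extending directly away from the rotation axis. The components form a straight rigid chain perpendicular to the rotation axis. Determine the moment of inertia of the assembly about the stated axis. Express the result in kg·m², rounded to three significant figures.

3.09

Spherical shell: I_cm = (2/3)MR² = (2/3)(4.6)(0.22)² = 0.14843 kg·m²; centre at d = 0.22 m, so I = I_cm + Md² gives I = 0.14843 + (4.6)(0.22)² = 0.37107 kg·m².
Solid sphere: I_cm = (2/5)MR² = (2/5)(4.8)(0.29)² = 0.16147 kg·m²; centre at d = 0.22 + 0.22 + 0.29 = 0.73 m, so I = I_cm + Md² gives I = 0.16147 + (4.8)(0.73)² = 2.7194 kg·m².
Total I = 0.37107 + 2.7194 = 3.0905 kg·m².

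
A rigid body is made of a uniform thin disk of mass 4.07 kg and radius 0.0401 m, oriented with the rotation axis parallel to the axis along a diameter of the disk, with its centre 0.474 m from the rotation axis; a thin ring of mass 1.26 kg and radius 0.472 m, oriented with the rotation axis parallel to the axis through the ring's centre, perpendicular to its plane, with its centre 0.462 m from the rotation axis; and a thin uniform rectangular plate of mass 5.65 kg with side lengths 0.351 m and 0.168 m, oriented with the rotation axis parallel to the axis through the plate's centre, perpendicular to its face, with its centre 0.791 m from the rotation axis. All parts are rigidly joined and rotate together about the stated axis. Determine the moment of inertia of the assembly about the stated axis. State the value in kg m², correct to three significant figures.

Thin disk: I_cm = (1/4)MR² = (1/4)(4.07)(0.0401)² = 0.0016362 kg m²; centre at d = 0.474 m, so the parallel axis theorem gives I = 0.0016362 + (4.07)(0.474)² = 0.91607 kg m².
Thin ring: I_cm = MR² = (1.26)(0.472)² = 0.28071 kg m²; centre at d = 0.462 m, so the parallel axis theorem gives I = 0.28071 + (1.26)(0.462)² = 0.54965 kg m².
Rectangular plate: I_cm = (1/12)M(a²+b²) = (1/12)(5.65)[(0.351)² + (0.168)²] = 0.071296 kg m²; centre at d = 0.791 m, so the parallel axis theorem gives I = 0.071296 + (5.65)(0.791)² = 3.6064 kg m².
Total I = 0.91607 + 0.54965 + 3.6064 = 5.0721 kg m².

5.07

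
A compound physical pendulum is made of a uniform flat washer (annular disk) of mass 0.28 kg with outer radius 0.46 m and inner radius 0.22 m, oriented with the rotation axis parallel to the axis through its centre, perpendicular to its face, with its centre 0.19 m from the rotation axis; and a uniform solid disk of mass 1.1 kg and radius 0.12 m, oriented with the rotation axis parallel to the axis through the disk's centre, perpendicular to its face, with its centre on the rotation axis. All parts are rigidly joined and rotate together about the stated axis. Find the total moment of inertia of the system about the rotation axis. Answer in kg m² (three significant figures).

Annular disk: I_cm = (1/2)M(R²+r²) = (1/2)(0.28)[(0.46)² + (0.22)²] = 0.0364 kg m²; centre at d = 0.19 m, so the parallel axis theorem gives I = 0.0364 + (0.28)(0.19)² = 0.046508 kg m².
Solid disk: I_cm = (1/2)MR² = (1/2)(1.1)(0.12)² = 0.00792 kg m²; axis through the centre, so I = 0.00792 kg m².
Total I = 0.046508 + 0.00792 = 0.054428 kg m².

0.0544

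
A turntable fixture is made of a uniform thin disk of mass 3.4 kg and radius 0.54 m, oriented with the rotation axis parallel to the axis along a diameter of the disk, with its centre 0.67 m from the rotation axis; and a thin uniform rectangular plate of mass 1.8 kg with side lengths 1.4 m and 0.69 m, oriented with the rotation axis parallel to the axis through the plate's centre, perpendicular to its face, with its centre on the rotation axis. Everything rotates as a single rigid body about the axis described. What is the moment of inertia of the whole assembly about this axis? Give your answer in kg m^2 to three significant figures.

Thin disk: I_cm = (1/4)MR² = (1/4)(3.4)(0.54)² = 0.24786 kg m^2; centre at d = 0.67 m, so the parallel axis theorem gives I = 0.24786 + (3.4)(0.67)² = 1.7741 kg m^2.
Rectangular plate: I_cm = (1/12)M(a²+b²) = (1/12)(1.8)[(1.4)² + (0.69)²] = 0.36541 kg m^2; axis through the centre, so I = 0.36541 kg m^2.
Total I = 1.7741 + 0.36541 = 2.1395 kg m^2.

2.14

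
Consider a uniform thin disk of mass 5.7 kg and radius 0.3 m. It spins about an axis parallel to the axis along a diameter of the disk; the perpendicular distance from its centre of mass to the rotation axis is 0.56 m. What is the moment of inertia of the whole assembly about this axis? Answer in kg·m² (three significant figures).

I_cm = (1/4)MR² = (1/4)(5.7)(0.3)² = 0.12825 kg·m²; centre at d = 0.56 m, so the parallel axis theorem gives I = 0.12825 + (5.7)(0.56)² = 1.9158 kg·m².

1.92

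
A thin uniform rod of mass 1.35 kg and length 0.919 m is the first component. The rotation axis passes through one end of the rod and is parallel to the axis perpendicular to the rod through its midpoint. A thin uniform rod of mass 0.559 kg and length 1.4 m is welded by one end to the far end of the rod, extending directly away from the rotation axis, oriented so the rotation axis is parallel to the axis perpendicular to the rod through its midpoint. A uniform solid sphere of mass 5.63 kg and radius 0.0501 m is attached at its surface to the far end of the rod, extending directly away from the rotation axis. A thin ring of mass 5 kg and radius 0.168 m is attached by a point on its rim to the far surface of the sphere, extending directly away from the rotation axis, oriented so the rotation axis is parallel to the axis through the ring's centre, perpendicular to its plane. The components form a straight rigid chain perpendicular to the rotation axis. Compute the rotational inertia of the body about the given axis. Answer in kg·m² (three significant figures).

Thin rod: I_cm = (1/12)ML² = (1/12)(1.35)(0.919)² = 0.095013 kg·m²; centre at d = 0.4595 m, so I = I_cm + Md² gives I = 0.095013 + (1.35)(0.4595)² = 0.38005 kg·m².
Thin rod: I_cm = (1/12)ML² = (1/12)(0.559)(1.4)² = 0.091303 kg·m²; centre at d = 0.4595 + 0.4595 + 0.7 = 1.619 m, so I = I_cm + Md² gives I = 0.091303 + (0.559)(1.619)² = 1.5565 kg·m².
Solid sphere: I_cm = (2/5)MR² = (2/5)(5.63)(0.0501)² = 0.0056525 kg·m²; centre at d = 0.4595 + 0.4595 + 0.7 + 0.7 + 0.0501 = 2.3691 m, so I = I_cm + Md² gives I = 0.0056525 + (5.63)(2.3691)² = 31.605 kg·m².
Thin ring: I_cm = MR² = (5)(0.168)² = 0.14112 kg·m²; centre at d = 0.4595 + 0.4595 + 0.7 + 0.7 + 0.0501 + 0.0501 + 0.168 = 2.5872 m, so I = I_cm + Md² gives I = 0.14112 + (5)(2.5872)² = 33.609 kg·m².
Total I = 0.38005 + 1.5565 + 31.605 + 33.609 = 67.151 kg·m².

67.2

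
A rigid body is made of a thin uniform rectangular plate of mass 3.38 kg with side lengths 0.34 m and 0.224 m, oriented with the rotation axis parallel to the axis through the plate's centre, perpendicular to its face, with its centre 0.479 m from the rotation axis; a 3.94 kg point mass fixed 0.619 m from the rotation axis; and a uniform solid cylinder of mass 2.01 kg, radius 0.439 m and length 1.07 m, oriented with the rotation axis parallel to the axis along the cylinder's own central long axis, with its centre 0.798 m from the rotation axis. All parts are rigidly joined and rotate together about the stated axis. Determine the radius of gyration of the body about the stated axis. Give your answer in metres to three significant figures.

0.639

Rectangular plate: I_cm = (1/12)M(a²+b²) = (1/12)(3.38)[(0.34)² + (0.224)²] = 0.046694 kg·m²; centre at d = 0.479 m, so the parallel axis theorem gives I = 0.046694 + (3.38)(0.479)² = 0.8222 kg·m².
Point mass: I_cm = 0; centre at d = 0.619 m, so the parallel axis theorem gives I = 0 + (3.94)(0.619)² = 1.5097 kg·m².
Solid cylinder: I_cm = (1/2)MR² = (1/2)(2.01)(0.439)² = 0.19368 kg·m²; centre at d = 0.798 m, so the parallel axis theorem gives I = 0.19368 + (2.01)(0.798)² = 1.4737 kg·m².
Total I = 3.8055 kg·m²; total mass M = 9.33 kg.
k = √(I/M) = √(3.8055/9.33) = 0.63865 m.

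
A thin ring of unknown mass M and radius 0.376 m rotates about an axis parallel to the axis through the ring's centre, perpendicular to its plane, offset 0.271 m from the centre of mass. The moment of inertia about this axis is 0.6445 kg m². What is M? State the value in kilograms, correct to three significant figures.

3.00

I = I_cm + Md² = MR² + Md² = M·[1·(0.376)² + (0.271)²] = M·0.21482.
So M = 0.6445 / 0.21482 = 3.0002 kg.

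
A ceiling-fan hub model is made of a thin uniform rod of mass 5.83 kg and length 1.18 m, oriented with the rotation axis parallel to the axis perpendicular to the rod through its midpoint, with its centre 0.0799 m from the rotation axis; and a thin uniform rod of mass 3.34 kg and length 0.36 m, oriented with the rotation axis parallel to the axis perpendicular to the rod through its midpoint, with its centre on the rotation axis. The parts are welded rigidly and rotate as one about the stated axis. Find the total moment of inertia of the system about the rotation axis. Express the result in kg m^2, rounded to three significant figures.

0.750

Thin rod: I_cm = (1/12)ML² = (1/12)(5.83)(1.18)² = 0.67647 kg m^2; centre at d = 0.0799 m, so the parallel axis theorem gives I = 0.67647 + (5.83)(0.0799)² = 0.71369 kg m^2.
Thin rod: I_cm = (1/12)ML² = (1/12)(3.34)(0.36)² = 0.036072 kg m^2; axis through the centre, so I = 0.036072 kg m^2.
Total I = 0.71369 + 0.036072 = 0.74977 kg m^2.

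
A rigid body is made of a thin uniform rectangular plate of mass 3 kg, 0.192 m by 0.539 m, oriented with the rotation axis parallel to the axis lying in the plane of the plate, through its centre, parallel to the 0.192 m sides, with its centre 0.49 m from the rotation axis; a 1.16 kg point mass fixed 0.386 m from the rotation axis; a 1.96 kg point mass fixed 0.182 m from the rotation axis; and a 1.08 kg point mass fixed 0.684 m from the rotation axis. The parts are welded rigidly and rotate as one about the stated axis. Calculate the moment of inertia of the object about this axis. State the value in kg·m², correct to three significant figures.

Rectangular plate: I_cm = (1/12)Mb² = (1/12)(3)(0.539)² = 0.07263 kg·m²; centre at d = 0.49 m, so I = I_cm + Md² gives I = 0.07263 + (3)(0.49)² = 0.79293 kg·m².
Point mass: I_cm = 0; centre at d = 0.386 m, so I = I_cm + Md² gives I = 0 + (1.16)(0.386)² = 0.17284 kg·m².
Point mass: I_cm = 0; centre at d = 0.182 m, so I = I_cm + Md² gives I = 0 + (1.96)(0.182)² = 0.064923 kg·m².
Point mass: I_cm = 0; centre at d = 0.684 m, so I = I_cm + Md² gives I = 0 + (1.08)(0.684)² = 0.50528 kg·m².
Total I = 0.79293 + 0.17284 + 0.064923 + 0.50528 = 1.536 kg·m².

1.54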